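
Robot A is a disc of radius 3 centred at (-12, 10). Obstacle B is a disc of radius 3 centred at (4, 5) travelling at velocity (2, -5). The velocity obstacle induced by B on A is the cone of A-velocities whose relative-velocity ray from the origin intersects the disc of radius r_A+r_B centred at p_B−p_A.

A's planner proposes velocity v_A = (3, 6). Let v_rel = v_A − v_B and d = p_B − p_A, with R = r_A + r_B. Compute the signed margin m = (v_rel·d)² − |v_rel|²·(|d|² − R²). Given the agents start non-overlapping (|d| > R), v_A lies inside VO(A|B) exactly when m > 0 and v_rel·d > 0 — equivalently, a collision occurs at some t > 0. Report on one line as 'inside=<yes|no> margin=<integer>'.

d = (16, -5),  |d|² = 281;  R = 3+3 = 6,  c = 281−6² = 245
v_rel = (1, 11),  |v_rel|² = 122;  v_rel·d = (1)·(16) + (11)·(-5) = -39
122·t² + 78·t + 245 = 0  ⇒  m = (-39)² − 122·245 = -28369
m = -28369 < 0,  v_rel·d = -39 < 0  ⇒  outside

inside=no margin=-28369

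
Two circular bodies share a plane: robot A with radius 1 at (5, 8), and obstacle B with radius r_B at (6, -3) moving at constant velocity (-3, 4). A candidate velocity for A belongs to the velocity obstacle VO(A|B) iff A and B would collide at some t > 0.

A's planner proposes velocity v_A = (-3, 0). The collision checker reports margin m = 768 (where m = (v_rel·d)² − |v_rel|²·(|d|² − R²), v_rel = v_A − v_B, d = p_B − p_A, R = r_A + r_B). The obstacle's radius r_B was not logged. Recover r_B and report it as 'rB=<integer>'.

m = 768
d = (1, -11);  v_rel = (0, -4),  |v_rel|² = 16
v_rel×d = (0)·(-11) − (-4)·(1) = 4
since m = R²·16 − 4²:  R² = (16 + 768) / 16 = 49
R = √49 = 7  ⇒  r_B = 7 − 1 = 6

rB=6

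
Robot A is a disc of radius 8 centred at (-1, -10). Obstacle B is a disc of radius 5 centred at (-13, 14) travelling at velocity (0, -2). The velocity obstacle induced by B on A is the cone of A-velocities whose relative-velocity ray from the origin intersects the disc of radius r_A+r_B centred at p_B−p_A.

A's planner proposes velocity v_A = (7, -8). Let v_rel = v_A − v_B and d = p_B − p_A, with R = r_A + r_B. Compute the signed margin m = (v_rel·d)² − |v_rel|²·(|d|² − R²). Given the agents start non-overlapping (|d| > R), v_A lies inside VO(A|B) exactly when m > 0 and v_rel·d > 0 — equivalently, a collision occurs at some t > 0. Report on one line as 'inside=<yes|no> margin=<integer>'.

d = (-12, 24),  |d|² = 720;  R = 8+5 = 13,  c = 720−13² = 551
v_rel = (7, -6),  |v_rel|² = 85;  v_rel·d = (7)·(-12) + (-6)·(24) = -228
85·t² + 456·t + 551 = 0  ⇒  m = (-228)² − 85·551 = 5149
m = 5149 > 0,  v_rel·d = -228 < 0  ⇒  outside

inside=no margin=5149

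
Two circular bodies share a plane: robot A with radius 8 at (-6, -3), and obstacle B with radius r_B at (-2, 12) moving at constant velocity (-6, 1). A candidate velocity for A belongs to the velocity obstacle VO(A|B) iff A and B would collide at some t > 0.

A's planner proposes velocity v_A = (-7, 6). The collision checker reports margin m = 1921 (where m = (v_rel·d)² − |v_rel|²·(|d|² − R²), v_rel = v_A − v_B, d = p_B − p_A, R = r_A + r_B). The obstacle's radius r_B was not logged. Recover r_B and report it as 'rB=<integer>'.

m = 1921
d = (4, 15);  v_rel = (-1, 5),  |v_rel|² = 26
v_rel×d = (-1)·(15) − (5)·(4) = -35
since m = R²·26 − (-35)²:  R² = (1225 + 1921) / 26 = 121
R = √121 = 11  ⇒  r_B = 11 − 8 = 3

rB=3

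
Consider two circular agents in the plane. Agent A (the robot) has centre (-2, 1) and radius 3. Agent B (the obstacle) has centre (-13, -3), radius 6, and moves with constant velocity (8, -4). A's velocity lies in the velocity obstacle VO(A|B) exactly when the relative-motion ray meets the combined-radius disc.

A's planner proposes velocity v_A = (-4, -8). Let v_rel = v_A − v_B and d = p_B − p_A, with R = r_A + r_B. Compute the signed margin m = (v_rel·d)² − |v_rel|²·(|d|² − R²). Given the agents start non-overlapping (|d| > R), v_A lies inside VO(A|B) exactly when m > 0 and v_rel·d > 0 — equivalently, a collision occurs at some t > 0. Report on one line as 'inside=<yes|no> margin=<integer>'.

d = (-11, -4),  |d|² = 137;  R = 3+6 = 9,  c = 137−9² = 56
v_rel = (-12, -4),  |v_rel|² = 160;  v_rel·d = (-12)·(-11) + (-4)·(-4) = 148
160·t² − 296·t + 56 = 0  ⇒  m = 148² − 160·56 = 12944
m = 12944 > 0,  v_rel·d = 148 > 0  ⇒  inside

inside=yes margin=12944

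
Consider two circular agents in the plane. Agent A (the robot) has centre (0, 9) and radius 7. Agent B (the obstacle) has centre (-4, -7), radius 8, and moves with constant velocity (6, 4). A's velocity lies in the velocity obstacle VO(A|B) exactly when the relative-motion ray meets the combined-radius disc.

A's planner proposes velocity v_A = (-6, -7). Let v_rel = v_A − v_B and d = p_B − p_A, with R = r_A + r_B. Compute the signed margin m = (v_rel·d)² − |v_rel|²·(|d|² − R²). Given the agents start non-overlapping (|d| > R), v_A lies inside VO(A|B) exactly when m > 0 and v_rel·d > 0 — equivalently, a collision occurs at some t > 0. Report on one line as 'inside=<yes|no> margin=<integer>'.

d = (-4, -16),  |d|² = 272;  R = 7+8 = 15,  c = 272−15² = 47
v_rel = (-12, -11),  |v_rel|² = 265;  v_rel·d = (-12)·(-4) + (-11)·(-16) = 224
265·t² − 448·t + 47 = 0  ⇒  m = 224² − 265·47 = 37721
m = 37721 > 0,  v_rel·d = 224 > 0  ⇒  inside

inside=yes margin=37721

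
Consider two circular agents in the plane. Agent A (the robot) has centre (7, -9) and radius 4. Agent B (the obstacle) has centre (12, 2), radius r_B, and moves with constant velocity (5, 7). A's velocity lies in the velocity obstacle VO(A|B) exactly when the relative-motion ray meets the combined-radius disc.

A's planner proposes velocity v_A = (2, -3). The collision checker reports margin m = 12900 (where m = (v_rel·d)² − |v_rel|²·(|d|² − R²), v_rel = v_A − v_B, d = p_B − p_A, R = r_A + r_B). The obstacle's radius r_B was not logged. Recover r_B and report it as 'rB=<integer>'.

m = 12900
d = (5, 11);  v_rel = (-3, -10),  |v_rel|² = 109
v_rel×d = (-3)·(11) − (-10)·(5) = 17
since m = R²·109 − 17²:  R² = (289 + 12900) / 109 = 121
R = √121 = 11  ⇒  r_B = 11 − 4 = 7

rB=7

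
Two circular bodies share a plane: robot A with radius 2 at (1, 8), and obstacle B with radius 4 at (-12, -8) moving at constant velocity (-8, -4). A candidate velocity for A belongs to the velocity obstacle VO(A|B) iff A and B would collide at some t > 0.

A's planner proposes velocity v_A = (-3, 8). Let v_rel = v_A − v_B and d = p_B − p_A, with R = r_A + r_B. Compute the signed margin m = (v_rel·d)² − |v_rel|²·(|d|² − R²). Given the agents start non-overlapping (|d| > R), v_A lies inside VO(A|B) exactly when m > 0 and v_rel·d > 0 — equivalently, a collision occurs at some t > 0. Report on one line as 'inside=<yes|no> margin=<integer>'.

d = (-13, -16),  |d|² = 425;  R = 2+4 = 6,  c = 425−6² = 389
v_rel = (5, 12),  |v_rel|² = 169;  v_rel·d = (5)·(-13) + (12)·(-16) = -257
169·t² + 514·t + 389 = 0  ⇒  m = (-257)² − 169·389 = 308
m = 308 > 0,  v_rel·d = -257 < 0  ⇒  outside

inside=no margin=308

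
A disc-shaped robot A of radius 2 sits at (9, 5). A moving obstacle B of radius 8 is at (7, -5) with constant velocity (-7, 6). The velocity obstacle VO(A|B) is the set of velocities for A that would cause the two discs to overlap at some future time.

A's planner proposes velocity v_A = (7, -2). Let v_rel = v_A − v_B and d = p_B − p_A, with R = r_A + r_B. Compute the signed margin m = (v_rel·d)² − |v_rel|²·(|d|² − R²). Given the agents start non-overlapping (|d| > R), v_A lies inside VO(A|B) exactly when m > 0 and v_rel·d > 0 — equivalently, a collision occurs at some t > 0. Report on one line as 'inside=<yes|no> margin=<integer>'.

d = (-2, -10),  |d|² = 104;  R = 2+8 = 10,  c = 104−10² = 4
v_rel = (14, -8),  |v_rel|² = 260;  v_rel·d = (14)·(-2) + (-8)·(-10) = 52
260·t² − 104·t + 4 = 0  ⇒  m = 52² − 260·4 = 1664
m = 1664 > 0,  v_rel·d = 52 > 0  ⇒  inside

inside=yes margin=1664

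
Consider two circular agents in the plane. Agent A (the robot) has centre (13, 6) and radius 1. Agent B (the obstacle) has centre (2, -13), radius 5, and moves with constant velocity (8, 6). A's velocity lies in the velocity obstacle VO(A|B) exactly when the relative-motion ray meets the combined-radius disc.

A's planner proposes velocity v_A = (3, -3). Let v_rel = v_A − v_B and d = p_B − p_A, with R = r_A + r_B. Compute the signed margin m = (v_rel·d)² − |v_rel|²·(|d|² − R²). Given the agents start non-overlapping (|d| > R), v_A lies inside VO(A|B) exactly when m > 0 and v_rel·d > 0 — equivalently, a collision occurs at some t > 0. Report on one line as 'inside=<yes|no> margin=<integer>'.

d = (-11, -19),  |d|² = 482;  R = 1+5 = 6,  c = 482−6² = 446
v_rel = (-5, -9),  |v_rel|² = 106;  v_rel·d = (-5)·(-11) + (-9)·(-19) = 226
106·t² − 452·t + 446 = 0  ⇒  m = 226² − 106·446 = 3800
m = 3800 > 0,  v_rel·d = 226 > 0  ⇒  inside

inside=yes margin=3800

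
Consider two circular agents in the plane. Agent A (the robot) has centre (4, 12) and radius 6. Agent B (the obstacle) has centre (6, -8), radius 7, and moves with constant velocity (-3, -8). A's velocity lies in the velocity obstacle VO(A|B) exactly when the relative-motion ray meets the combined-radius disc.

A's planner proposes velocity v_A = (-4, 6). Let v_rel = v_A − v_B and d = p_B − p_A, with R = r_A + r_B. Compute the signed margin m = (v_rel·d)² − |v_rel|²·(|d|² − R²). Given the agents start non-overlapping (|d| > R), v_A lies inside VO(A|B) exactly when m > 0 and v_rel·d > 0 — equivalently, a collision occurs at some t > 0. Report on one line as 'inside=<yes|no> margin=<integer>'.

d = (2, -20),  |d|² = 404;  R = 6+7 = 13,  c = 404−13² = 235
v_rel = (-1, 14),  |v_rel|² = 197;  v_rel·d = (-1)·(2) + (14)·(-20) = -282
197·t² + 564·t + 235 = 0  ⇒  m = (-282)² − 197·235 = 33229
m = 33229 > 0,  v_rel·d = -282 < 0  ⇒  outside

inside=no margin=33229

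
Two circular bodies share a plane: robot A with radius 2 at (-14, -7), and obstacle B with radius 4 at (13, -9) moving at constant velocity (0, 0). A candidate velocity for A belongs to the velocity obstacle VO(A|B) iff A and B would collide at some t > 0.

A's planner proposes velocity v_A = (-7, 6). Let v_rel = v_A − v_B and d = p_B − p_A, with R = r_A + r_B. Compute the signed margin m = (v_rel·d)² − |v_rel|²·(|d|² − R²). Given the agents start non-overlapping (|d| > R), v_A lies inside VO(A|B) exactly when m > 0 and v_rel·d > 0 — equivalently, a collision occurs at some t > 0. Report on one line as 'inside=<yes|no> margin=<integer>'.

d = (27, -2),  |d|² = 733;  R = 2+4 = 6,  c = 733−6² = 697
v_rel = (-7, 6),  |v_rel|² = 85;  v_rel·d = (-7)·(27) + (6)·(-2) = -201
85·t² + 402·t + 697 = 0  ⇒  m = (-201)² − 85·697 = -18844
m = -18844 < 0,  v_rel·d = -201 < 0  ⇒  outside

inside=no margin=-18844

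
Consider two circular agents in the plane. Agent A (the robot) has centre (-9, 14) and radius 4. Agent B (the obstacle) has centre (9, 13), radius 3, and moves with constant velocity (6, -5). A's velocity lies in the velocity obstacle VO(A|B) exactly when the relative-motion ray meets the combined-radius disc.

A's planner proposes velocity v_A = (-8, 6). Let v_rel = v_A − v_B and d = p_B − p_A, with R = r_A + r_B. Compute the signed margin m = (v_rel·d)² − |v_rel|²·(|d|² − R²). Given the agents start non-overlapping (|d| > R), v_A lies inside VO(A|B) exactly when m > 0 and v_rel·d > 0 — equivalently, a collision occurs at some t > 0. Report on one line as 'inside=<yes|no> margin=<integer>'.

d = (18, -1),  |d|² = 325;  R = 4+3 = 7,  c = 325−7² = 276
v_rel = (-14, 11),  |v_rel|² = 317;  v_rel·d = (-14)·(18) + (11)·(-1) = -263
317·t² + 526·t + 276 = 0  ⇒  m = (-263)² − 317·276 = -18323
m = -18323 < 0,  v_rel·d = -263 < 0  ⇒  outside

inside=no margin=-18323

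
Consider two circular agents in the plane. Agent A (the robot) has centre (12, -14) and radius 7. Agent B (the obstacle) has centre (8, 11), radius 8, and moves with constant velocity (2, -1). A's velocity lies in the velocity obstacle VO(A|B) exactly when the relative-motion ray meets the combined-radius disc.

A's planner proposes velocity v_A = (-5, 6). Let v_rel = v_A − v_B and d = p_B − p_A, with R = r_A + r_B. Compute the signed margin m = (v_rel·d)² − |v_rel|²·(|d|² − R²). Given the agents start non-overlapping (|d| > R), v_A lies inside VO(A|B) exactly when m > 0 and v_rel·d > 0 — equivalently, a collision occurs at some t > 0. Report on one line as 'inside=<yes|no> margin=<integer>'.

d = (-4, 25),  |d|² = 641;  R = 7+8 = 15,  c = 641−15² = 416
v_rel = (-7, 7),  |v_rel|² = 98;  v_rel·d = (-7)·(-4) + (7)·(25) = 203
98·t² − 406·t + 416 = 0  ⇒  m = 203² − 98·416 = 441
m = 441 > 0,  v_rel·d = 203 > 0  ⇒  inside

inside=yes margin=441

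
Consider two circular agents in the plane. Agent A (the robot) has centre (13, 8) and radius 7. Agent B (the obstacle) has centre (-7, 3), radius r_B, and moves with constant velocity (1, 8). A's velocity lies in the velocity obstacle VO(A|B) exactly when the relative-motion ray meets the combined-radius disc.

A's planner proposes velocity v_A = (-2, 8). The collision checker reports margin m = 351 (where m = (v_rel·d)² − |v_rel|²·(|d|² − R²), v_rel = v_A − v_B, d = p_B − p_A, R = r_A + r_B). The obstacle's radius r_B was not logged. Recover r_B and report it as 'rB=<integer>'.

m = 351
d = (-20, -5);  v_rel = (-3, 0),  |v_rel|² = 9
v_rel×d = (-3)·(-5) − (0)·(-20) = 15
since m = R²·9 − 15²:  R² = (225 + 351) / 9 = 64
R = √64 = 8  ⇒  r_B = 8 − 7 = 1

rB=1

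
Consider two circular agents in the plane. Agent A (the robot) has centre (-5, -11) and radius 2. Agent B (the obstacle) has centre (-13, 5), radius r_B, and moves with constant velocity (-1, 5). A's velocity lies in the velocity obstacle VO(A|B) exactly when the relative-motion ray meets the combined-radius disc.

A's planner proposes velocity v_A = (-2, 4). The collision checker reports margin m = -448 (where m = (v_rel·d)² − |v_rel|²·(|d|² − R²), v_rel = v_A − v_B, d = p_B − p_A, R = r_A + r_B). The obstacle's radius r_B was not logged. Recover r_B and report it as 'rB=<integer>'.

m = -448
d = (-8, 16);  v_rel = (-1, -1),  |v_rel|² = 2
v_rel×d = (-1)·(16) − (-1)·(-8) = -24
since m = R²·2 − (-24)²:  R² = (576 + -448) / 2 = 64
R = √64 = 8  ⇒  r_B = 8 − 2 = 6

rB=6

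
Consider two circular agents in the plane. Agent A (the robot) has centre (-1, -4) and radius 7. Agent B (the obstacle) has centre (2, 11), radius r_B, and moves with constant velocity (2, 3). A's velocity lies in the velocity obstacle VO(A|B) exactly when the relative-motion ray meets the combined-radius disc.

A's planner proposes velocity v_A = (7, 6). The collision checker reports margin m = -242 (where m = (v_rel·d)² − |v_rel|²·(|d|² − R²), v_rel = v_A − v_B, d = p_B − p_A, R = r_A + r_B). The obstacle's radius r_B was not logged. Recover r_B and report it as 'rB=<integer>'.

m = -242
d = (3, 15);  v_rel = (5, 3),  |v_rel|² = 34
v_rel×d = (5)·(15) − (3)·(3) = 66
since m = R²·34 − 66²:  R² = (4356 + -242) / 34 = 121
R = √121 = 11  ⇒  r_B = 11 − 7 = 4

rB=4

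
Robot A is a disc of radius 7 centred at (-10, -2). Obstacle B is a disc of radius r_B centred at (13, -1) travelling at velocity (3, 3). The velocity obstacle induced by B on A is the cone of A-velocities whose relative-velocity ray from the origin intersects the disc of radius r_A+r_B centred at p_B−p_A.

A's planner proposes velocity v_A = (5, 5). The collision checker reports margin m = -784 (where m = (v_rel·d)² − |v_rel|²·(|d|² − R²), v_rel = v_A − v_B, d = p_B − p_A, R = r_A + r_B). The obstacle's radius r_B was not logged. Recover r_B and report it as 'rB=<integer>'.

m = -784
d = (23, 1);  v_rel = (2, 2),  |v_rel|² = 8
v_rel×d = (2)·(1) − (2)·(23) = -44
since m = R²·8 − (-44)²:  R² = (1936 + -784) / 8 = 144
R = √144 = 12  ⇒  r_B = 12 − 7 = 5

rB=5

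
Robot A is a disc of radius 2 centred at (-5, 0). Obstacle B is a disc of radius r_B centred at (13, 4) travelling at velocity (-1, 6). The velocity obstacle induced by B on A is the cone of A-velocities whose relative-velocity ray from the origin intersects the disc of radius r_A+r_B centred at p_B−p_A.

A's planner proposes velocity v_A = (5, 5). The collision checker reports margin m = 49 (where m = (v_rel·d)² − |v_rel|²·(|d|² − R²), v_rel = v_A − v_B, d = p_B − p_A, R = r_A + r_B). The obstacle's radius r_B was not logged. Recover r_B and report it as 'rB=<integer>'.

m = 49
d = (18, 4);  v_rel = (6, -1),  |v_rel|² = 37
v_rel×d = (6)·(4) − (-1)·(18) = 42
since m = R²·37 − 42²:  R² = (1764 + 49) / 37 = 49
R = √49 = 7  ⇒  r_B = 7 − 2 = 5

rB=5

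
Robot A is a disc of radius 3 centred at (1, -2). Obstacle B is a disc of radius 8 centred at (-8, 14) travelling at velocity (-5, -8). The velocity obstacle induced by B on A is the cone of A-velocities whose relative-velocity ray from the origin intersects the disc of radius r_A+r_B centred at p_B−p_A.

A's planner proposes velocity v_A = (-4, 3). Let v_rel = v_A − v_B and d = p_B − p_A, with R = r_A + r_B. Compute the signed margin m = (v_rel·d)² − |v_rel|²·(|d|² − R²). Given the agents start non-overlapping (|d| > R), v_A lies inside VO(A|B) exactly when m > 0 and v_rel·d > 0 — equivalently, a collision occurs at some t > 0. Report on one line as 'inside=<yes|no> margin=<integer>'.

d = (-9, 16),  |d|² = 337;  R = 3+8 = 11,  c = 337−11² = 216
v_rel = (1, 11),  |v_rel|² = 122;  v_rel·d = (1)·(-9) + (11)·(16) = 167
122·t² − 334·t + 216 = 0  ⇒  m = 167² − 122·216 = 1537
m = 1537 > 0,  v_rel·d = 167 > 0  ⇒  inside

inside=yes margin=1537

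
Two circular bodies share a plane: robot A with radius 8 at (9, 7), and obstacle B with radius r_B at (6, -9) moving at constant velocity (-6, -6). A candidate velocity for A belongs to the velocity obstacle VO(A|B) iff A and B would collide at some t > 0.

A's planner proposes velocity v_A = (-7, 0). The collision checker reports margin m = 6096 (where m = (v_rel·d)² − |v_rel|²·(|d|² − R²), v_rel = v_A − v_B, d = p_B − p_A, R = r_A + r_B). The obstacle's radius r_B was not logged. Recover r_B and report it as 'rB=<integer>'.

m = 6096
d = (-3, -16);  v_rel = (-1, 6),  |v_rel|² = 37
v_rel×d = (-1)·(-16) − (6)·(-3) = 34
since m = R²·37 − 34²:  R² = (1156 + 6096) / 37 = 196
R = √196 = 14  ⇒  r_B = 14 − 8 = 6

rB=6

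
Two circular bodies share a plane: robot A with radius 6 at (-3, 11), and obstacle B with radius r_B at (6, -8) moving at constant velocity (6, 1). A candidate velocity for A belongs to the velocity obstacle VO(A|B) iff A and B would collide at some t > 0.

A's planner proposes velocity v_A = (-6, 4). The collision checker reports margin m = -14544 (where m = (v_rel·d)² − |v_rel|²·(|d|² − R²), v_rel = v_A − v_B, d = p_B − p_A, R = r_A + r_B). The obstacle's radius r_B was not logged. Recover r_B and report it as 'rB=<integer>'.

m = -14544
d = (9, -19);  v_rel = (-12, 3),  |v_rel|² = 153
v_rel×d = (-12)·(-19) − (3)·(9) = 201
since m = R²·153 − 201²:  R² = (40401 + -14544) / 153 = 169
R = √169 = 13  ⇒  r_B = 13 − 6 = 7

rB=7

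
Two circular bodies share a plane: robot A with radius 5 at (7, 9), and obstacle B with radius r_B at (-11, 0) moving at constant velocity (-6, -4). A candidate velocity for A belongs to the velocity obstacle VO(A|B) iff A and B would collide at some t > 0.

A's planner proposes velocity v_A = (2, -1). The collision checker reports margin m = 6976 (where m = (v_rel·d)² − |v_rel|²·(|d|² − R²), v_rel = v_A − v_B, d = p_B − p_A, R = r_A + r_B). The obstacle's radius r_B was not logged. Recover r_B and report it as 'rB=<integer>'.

m = 6976
d = (-18, -9);  v_rel = (8, 3),  |v_rel|² = 73
v_rel×d = (8)·(-9) − (3)·(-18) = -18
since m = R²·73 − (-18)²:  R² = (324 + 6976) / 73 = 100
R = √100 = 10  ⇒  r_B = 10 − 5 = 5

rB=5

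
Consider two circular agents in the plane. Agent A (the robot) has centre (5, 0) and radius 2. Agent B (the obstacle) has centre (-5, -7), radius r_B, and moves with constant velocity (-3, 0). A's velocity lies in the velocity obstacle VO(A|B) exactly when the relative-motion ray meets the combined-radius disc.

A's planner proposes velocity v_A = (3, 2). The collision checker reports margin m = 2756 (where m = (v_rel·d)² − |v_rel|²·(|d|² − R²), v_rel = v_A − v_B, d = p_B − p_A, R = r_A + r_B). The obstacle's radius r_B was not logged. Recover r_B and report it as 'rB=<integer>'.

m = 2756
d = (-10, -7);  v_rel = (6, 2),  |v_rel|² = 40
v_rel×d = (6)·(-7) − (2)·(-10) = -22
since m = R²·40 − (-22)²:  R² = (484 + 2756) / 40 = 81
R = √81 = 9  ⇒  r_B = 9 − 2 = 7

rB=7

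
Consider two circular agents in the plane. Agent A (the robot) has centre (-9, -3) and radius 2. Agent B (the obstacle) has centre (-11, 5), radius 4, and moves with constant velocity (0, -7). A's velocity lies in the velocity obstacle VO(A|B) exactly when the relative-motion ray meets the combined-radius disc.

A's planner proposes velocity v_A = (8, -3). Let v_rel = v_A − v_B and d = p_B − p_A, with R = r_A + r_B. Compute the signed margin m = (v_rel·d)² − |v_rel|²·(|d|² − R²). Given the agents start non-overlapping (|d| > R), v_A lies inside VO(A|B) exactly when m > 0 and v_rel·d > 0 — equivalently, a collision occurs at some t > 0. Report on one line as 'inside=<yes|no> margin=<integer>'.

d = (-2, 8),  |d|² = 68;  R = 2+4 = 6,  c = 68−6² = 32
v_rel = (8, 4),  |v_rel|² = 80;  v_rel·d = (8)·(-2) + (4)·(8) = 16
80·t² − 32·t + 32 = 0  ⇒  m = 16² − 80·32 = -2304
m = -2304 < 0,  v_rel·d = 16 > 0  ⇒  outside

inside=no margin=-2304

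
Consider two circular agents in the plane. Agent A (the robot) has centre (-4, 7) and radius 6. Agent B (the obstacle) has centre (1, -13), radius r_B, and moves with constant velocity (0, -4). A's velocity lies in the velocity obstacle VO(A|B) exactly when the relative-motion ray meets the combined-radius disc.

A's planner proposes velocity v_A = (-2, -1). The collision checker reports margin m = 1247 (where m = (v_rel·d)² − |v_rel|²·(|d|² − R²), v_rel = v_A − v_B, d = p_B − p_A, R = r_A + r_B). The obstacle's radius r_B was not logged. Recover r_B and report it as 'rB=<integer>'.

m = 1247
d = (5, -20);  v_rel = (-2, 3),  |v_rel|² = 13
v_rel×d = (-2)·(-20) − (3)·(5) = 25
since m = R²·13 − 25²:  R² = (625 + 1247) / 13 = 144
R = √144 = 12  ⇒  r_B = 12 − 6 = 6

rB=6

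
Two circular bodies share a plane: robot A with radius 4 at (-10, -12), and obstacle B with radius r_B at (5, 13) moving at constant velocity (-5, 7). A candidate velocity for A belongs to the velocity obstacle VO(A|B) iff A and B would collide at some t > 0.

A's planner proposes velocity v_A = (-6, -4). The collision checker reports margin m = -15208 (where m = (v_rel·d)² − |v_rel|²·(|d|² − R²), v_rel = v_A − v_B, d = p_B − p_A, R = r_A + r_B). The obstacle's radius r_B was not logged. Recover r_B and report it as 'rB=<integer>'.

m = -15208
d = (15, 25);  v_rel = (-1, -11),  |v_rel|² = 122
v_rel×d = (-1)·(25) − (-11)·(15) = 140
since m = R²·122 − 140²:  R² = (19600 + -15208) / 122 = 36
R = √36 = 6  ⇒  r_B = 6 − 4 = 2

rB=2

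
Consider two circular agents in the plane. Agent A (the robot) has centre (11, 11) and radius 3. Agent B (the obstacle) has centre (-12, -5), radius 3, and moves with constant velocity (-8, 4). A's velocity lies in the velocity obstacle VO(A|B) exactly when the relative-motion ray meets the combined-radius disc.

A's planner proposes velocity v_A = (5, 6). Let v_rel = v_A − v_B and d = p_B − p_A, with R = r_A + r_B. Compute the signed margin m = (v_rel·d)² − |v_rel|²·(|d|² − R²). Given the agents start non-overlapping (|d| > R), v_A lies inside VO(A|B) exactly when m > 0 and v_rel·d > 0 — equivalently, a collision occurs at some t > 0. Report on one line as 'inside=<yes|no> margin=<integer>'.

d = (-23, -16),  |d|² = 785;  R = 3+3 = 6,  c = 785−6² = 749
v_rel = (13, 2),  |v_rel|² = 173;  v_rel·d = (13)·(-23) + (2)·(-16) = -331
173·t² + 662·t + 749 = 0  ⇒  m = (-331)² − 173·749 = -20016
m = -20016 < 0,  v_rel·d = -331 < 0  ⇒  outside

inside=no margin=-20016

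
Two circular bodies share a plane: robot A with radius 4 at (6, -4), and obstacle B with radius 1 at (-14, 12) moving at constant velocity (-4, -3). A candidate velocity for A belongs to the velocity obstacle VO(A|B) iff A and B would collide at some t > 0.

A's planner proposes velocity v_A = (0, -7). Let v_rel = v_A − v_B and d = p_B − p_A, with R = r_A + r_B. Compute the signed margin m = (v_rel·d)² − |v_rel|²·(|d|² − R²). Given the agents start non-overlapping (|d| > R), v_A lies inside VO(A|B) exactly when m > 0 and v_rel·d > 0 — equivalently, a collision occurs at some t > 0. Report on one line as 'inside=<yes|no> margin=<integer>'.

d = (-20, 16),  |d|² = 656;  R = 4+1 = 5,  c = 656−5² = 631
v_rel = (4, -4),  |v_rel|² = 32;  v_rel·d = (4)·(-20) + (-4)·(16) = -144
32·t² + 288·t + 631 = 0  ⇒  m = (-144)² − 32·631 = 544
m = 544 > 0,  v_rel·d = -144 < 0  ⇒  outside

inside=no margin=544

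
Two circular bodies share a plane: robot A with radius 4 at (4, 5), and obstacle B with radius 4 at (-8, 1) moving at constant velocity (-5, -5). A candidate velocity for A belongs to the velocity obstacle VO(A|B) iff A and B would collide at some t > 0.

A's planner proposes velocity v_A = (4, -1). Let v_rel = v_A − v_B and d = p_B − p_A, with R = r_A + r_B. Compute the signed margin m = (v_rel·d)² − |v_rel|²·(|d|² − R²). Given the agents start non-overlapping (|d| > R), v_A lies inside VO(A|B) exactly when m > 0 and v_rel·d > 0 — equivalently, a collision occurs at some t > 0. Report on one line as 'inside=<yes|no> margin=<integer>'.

d = (-12, -4),  |d|² = 160;  R = 4+4 = 8,  c = 160−8² = 96
v_rel = (9, 4),  |v_rel|² = 97;  v_rel·d = (9)·(-12) + (4)·(-4) = -124
97·t² + 248·t + 96 = 0  ⇒  m = (-124)² − 97·96 = 6064
m = 6064 > 0,  v_rel·d = -124 < 0  ⇒  outside

inside=no margin=6064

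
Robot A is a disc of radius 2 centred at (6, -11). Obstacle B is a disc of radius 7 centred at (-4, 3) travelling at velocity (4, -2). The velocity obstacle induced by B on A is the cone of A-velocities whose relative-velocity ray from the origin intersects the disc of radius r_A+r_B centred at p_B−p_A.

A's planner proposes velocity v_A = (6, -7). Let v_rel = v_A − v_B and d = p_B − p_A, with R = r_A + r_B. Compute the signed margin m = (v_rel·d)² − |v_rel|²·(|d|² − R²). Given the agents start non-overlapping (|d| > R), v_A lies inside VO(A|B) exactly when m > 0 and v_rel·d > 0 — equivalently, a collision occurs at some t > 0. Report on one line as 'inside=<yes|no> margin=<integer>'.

d = (-10, 14),  |d|² = 296;  R = 2+7 = 9,  c = 296−9² = 215
v_rel = (2, -5),  |v_rel|² = 29;  v_rel·d = (2)·(-10) + (-5)·(14) = -90
29·t² + 180·t + 215 = 0  ⇒  m = (-90)² − 29·215 = 1865
m = 1865 > 0,  v_rel·d = -90 < 0  ⇒  outside

inside=no margin=1865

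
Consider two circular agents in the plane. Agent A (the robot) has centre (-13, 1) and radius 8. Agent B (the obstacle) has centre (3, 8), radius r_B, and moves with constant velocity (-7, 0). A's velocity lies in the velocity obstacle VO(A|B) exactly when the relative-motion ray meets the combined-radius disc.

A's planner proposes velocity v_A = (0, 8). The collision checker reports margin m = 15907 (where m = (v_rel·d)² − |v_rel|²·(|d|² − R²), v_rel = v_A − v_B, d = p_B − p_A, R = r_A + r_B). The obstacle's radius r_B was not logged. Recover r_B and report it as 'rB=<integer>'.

m = 15907
d = (16, 7);  v_rel = (7, 8),  |v_rel|² = 113
v_rel×d = (7)·(7) − (8)·(16) = -79
since m = R²·113 − (-79)²:  R² = (6241 + 15907) / 113 = 196
R = √196 = 14  ⇒  r_B = 14 − 8 = 6

rB=6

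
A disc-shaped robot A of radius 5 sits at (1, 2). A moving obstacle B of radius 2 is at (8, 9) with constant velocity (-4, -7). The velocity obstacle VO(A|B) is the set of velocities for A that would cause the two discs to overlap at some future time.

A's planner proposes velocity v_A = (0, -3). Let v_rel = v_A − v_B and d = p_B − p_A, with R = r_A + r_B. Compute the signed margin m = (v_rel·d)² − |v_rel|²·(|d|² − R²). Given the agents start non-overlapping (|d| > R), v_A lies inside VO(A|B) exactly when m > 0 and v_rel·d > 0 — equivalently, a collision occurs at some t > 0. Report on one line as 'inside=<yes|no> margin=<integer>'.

d = (7, 7),  |d|² = 98;  R = 5+2 = 7,  c = 98−7² = 49
v_rel = (4, 4),  |v_rel|² = 32;  v_rel·d = (4)·(7) + (4)·(7) = 56
32·t² − 112·t + 49 = 0  ⇒  m = 56² − 32·49 = 1568
m = 1568 > 0,  v_rel·d = 56 > 0  ⇒  inside

inside=yes margin=1568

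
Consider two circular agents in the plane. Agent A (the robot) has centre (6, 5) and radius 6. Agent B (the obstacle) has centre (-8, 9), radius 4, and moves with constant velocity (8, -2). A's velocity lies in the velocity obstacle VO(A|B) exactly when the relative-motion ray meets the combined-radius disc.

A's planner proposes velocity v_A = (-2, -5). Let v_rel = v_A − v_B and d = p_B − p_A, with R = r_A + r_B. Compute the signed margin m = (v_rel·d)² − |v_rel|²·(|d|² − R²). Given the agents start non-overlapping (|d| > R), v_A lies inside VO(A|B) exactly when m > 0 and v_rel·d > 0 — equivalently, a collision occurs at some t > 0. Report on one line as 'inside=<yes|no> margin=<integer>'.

d = (-14, 4),  |d|² = 212;  R = 6+4 = 10,  c = 212−10² = 112
v_rel = (-10, -3),  |v_rel|² = 109;  v_rel·d = (-10)·(-14) + (-3)·(4) = 128
109·t² − 256·t + 112 = 0  ⇒  m = 128² − 109·112 = 4176
m = 4176 > 0,  v_rel·d = 128 > 0  ⇒  inside

inside=yes margin=4176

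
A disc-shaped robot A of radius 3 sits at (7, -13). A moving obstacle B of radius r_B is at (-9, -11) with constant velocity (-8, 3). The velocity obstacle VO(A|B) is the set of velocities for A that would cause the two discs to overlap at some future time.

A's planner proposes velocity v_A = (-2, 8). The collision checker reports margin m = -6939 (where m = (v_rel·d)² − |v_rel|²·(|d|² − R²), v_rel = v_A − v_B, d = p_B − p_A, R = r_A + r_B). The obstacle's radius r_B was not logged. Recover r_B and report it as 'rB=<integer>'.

m = -6939
d = (-16, 2);  v_rel = (6, 5),  |v_rel|² = 61
v_rel×d = (6)·(2) − (5)·(-16) = 92
since m = R²·61 − 92²:  R² = (8464 + -6939) / 61 = 25
R = √25 = 5  ⇒  r_B = 5 − 3 = 2

rB=2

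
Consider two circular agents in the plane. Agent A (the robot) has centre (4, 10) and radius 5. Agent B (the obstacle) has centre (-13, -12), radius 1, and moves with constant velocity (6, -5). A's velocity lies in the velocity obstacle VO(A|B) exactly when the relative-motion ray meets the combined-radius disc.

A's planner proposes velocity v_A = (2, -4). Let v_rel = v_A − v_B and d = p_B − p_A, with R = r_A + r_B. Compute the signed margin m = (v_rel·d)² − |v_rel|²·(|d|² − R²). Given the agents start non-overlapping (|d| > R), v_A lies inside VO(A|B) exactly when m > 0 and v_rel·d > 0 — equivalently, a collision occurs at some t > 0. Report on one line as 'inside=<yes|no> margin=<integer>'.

d = (-17, -22),  |d|² = 773;  R = 5+1 = 6,  c = 773−6² = 737
v_rel = (-4, 1),  |v_rel|² = 17;  v_rel·d = (-4)·(-17) + (1)·(-22) = 46
17·t² − 92·t + 737 = 0  ⇒  m = 46² − 17·737 = -10413
m = -10413 < 0,  v_rel·d = 46 > 0  ⇒  outside

inside=no margin=-10413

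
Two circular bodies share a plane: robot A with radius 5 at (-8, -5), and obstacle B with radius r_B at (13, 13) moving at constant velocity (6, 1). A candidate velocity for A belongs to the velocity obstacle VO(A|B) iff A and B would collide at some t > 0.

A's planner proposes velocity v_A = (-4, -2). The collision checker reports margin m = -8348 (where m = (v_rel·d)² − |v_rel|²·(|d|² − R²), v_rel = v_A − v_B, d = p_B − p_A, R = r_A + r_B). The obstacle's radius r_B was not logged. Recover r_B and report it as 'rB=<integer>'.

m = -8348
d = (21, 18);  v_rel = (-10, -3),  |v_rel|² = 109
v_rel×d = (-10)·(18) − (-3)·(21) = -117
since m = R²·109 − (-117)²:  R² = (13689 + -8348) / 109 = 49
R = √49 = 7  ⇒  r_B = 7 − 5 = 2

rB=2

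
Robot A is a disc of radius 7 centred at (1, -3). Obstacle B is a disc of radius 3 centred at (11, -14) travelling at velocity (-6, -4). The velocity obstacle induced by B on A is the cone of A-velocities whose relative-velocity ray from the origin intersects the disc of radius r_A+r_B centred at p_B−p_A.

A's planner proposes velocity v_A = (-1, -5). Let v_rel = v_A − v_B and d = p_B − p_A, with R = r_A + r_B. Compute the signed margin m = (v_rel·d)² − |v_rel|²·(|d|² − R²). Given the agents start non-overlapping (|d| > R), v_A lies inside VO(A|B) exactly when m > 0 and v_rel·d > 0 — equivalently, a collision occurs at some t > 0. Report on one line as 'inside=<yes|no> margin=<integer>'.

d = (10, -11),  |d|² = 221;  R = 7+3 = 10,  c = 221−10² = 121
v_rel = (5, -1),  |v_rel|² = 26;  v_rel·d = (5)·(10) + (-1)·(-11) = 61
26·t² − 122·t + 121 = 0  ⇒  m = 61² − 26·121 = 575
m = 575 > 0,  v_rel·d = 61 > 0  ⇒  inside

inside=yes margin=575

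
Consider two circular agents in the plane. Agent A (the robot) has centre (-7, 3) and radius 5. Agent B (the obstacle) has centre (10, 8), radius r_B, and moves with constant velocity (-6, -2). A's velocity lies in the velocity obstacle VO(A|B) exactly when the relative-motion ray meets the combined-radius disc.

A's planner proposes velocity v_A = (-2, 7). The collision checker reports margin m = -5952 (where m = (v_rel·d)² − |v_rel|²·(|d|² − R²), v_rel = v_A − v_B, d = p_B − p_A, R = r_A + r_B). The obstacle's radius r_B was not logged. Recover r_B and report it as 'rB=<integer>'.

m = -5952
d = (17, 5);  v_rel = (4, 9),  |v_rel|² = 97
v_rel×d = (4)·(5) − (9)·(17) = -133
since m = R²·97 − (-133)²:  R² = (17689 + -5952) / 97 = 121
R = √121 = 11  ⇒  r_B = 11 − 5 = 6

rB=6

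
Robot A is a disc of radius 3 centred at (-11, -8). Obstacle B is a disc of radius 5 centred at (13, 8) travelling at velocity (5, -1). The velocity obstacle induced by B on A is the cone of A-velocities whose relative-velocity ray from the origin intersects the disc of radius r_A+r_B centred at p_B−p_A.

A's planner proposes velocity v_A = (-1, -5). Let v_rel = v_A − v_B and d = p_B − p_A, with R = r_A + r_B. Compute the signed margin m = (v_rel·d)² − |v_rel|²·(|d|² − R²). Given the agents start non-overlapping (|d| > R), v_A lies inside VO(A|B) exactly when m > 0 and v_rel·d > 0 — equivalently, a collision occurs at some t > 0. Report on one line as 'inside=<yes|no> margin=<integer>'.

d = (24, 16),  |d|² = 832;  R = 3+5 = 8,  c = 832−8² = 768
v_rel = (-6, -4),  |v_rel|² = 52;  v_rel·d = (-6)·(24) + (-4)·(16) = -208
52·t² + 416·t + 768 = 0  ⇒  m = (-208)² − 52·768 = 3328
m = 3328 > 0,  v_rel·d = -208 < 0  ⇒  outside

inside=no margin=3328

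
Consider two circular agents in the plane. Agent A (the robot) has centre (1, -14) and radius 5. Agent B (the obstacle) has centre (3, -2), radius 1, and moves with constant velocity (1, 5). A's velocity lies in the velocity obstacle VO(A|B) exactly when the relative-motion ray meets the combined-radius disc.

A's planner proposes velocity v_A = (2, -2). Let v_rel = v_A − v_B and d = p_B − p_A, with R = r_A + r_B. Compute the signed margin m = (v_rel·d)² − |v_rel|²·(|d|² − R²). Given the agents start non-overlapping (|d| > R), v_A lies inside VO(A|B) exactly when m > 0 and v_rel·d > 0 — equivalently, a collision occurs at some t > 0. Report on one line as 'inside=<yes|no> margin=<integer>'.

d = (2, 12),  |d|² = 148;  R = 5+1 = 6,  c = 148−6² = 112
v_rel = (1, -7),  |v_rel|² = 50;  v_rel·d = (1)·(2) + (-7)·(12) = -82
50·t² + 164·t + 112 = 0  ⇒  m = (-82)² − 50·112 = 1124
m = 1124 > 0,  v_rel·d = -82 < 0  ⇒  outside

inside=no margin=1124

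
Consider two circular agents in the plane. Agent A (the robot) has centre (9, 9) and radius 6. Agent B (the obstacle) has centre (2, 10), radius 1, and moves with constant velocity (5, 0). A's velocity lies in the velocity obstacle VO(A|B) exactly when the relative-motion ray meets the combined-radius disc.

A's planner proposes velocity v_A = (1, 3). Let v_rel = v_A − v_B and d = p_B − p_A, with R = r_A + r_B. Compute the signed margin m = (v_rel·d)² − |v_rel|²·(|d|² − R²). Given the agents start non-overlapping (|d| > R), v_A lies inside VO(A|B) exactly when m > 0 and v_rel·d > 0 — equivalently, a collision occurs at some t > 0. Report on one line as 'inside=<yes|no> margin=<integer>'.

d = (-7, 1),  |d|² = 50;  R = 6+1 = 7,  c = 50−7² = 1
v_rel = (-4, 3),  |v_rel|² = 25;  v_rel·d = (-4)·(-7) + (3)·(1) = 31
25·t² − 62·t + 1 = 0  ⇒  m = 31² − 25·1 = 936
m = 936 > 0,  v_rel·d = 31 > 0  ⇒  inside

inside=yes margin=936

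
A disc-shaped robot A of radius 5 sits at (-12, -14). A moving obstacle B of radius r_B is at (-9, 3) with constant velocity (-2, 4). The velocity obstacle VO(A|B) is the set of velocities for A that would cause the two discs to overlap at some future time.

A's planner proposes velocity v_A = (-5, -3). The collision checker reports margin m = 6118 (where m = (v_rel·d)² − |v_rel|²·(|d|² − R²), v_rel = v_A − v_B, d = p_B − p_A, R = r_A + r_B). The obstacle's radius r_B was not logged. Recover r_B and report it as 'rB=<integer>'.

m = 6118
d = (3, 17);  v_rel = (-3, -7),  |v_rel|² = 58
v_rel×d = (-3)·(17) − (-7)·(3) = -30
since m = R²·58 − (-30)²:  R² = (900 + 6118) / 58 = 121
R = √121 = 11  ⇒  r_B = 11 − 5 = 6

rB=6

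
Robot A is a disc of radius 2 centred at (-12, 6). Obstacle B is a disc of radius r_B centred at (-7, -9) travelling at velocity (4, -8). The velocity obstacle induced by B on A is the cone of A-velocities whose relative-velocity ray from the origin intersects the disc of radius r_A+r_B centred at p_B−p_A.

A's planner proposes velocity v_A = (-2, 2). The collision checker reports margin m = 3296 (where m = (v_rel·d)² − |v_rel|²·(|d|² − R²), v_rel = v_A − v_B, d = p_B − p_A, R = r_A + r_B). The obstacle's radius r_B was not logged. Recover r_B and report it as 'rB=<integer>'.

m = 3296
d = (5, -15);  v_rel = (-6, 10),  |v_rel|² = 136
v_rel×d = (-6)·(-15) − (10)·(5) = 40
since m = R²·136 − 40²:  R² = (1600 + 3296) / 136 = 36
R = √36 = 6  ⇒  r_B = 6 − 2 = 4

rB=4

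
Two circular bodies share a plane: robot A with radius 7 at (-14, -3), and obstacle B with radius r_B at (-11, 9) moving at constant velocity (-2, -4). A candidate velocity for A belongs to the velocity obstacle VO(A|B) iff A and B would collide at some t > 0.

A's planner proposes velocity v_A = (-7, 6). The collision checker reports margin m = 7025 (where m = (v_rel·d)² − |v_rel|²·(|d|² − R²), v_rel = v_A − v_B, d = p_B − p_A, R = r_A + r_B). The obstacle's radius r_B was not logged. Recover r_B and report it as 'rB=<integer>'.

m = 7025
d = (3, 12);  v_rel = (-5, 10),  |v_rel|² = 125
v_rel×d = (-5)·(12) − (10)·(3) = -90
since m = R²·125 − (-90)²:  R² = (8100 + 7025) / 125 = 121
R = √121 = 11  ⇒  r_B = 11 − 7 = 4

rB=4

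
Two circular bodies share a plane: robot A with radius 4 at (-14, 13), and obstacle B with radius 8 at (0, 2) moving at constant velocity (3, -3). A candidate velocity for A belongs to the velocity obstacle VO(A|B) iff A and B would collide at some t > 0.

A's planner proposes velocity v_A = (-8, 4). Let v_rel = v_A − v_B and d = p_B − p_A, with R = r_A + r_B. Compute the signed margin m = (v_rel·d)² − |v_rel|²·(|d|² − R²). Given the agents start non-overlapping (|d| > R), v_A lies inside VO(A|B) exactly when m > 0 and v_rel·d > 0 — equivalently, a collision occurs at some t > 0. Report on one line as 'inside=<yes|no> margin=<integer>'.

d = (14, -11),  |d|² = 317;  R = 4+8 = 12,  c = 317−12² = 173
v_rel = (-11, 7),  |v_rel|² = 170;  v_rel·d = (-11)·(14) + (7)·(-11) = -231
170·t² + 462·t + 173 = 0  ⇒  m = (-231)² − 170·173 = 23951
m = 23951 > 0,  v_rel·d = -231 < 0  ⇒  outside

inside=no margin=23951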